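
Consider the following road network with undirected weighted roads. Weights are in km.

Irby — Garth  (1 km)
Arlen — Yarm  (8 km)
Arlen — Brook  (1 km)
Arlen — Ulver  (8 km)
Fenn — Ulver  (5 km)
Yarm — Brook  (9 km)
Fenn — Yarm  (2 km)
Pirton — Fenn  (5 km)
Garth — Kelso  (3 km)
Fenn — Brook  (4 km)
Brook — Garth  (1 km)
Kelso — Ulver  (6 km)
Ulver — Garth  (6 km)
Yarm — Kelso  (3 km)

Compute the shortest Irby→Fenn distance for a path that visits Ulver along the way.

Best Irby to Ulver: Irby → Garth → Ulver costing 7
Shortest Ulver→Fenn: Ulver → Fenn = 5
Total via Ulver: 7 + 5 = 12 km.

12 km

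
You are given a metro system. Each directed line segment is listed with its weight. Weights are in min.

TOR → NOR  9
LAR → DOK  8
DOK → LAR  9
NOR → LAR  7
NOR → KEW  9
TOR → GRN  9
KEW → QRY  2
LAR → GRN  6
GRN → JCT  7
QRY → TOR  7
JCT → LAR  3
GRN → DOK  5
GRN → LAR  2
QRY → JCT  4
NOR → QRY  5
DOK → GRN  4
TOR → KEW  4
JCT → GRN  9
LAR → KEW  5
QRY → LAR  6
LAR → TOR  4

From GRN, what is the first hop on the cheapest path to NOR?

LAR

Enumerating some paths:
GRN - LAR - TOR - NOR: 2+4+9 = 15
GRN - JCT - LAR - TOR - NOR: 7+3+4+9 = 23
Cheapest is GRN - LAR - TOR - NOR at 15 min.
So from GRN the first move is to LAR.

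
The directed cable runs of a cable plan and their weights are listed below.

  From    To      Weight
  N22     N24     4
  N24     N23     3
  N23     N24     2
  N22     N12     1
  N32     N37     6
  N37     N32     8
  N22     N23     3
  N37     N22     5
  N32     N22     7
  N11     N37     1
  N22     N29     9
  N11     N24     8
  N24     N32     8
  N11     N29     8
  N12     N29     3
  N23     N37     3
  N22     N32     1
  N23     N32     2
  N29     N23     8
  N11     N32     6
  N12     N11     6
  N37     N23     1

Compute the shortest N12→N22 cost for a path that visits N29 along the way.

19

Best N12 to N29: N12–N29 costing 3
Shortest N29→N22: N29–N23–N37–N22 = 16
Total via N29: 3 + 16 = 19.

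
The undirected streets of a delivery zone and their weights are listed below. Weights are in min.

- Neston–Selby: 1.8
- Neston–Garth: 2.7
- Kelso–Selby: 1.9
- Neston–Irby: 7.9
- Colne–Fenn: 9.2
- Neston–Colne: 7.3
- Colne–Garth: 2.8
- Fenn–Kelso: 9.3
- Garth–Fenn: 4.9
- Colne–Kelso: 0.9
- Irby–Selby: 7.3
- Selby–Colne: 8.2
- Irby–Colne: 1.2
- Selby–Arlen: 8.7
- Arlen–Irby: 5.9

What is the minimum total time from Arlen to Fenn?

Settle nodes by increasing distance from Arlen:
Arlen: 0
Irby: 5.9  (via Arlen)
Colne: 7.1  (via Irby)
Kelso: 8  (via Colne)
Selby: 8.7  (via Arlen)
Garth: 9.9  (via Colne)
Neston: 10.5  (via Selby)
Fenn: 14.8  (via Garth)
Shortest route: Arlen → Irby → Colne → Garth → Fenn = 14.8 min.

14.8 min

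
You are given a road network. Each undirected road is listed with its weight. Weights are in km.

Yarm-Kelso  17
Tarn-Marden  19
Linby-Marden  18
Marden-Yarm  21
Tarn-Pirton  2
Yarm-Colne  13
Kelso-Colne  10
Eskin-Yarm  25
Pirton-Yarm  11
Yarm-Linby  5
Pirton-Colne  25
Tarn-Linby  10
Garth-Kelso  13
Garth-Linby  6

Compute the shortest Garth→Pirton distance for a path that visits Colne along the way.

Shortest Garth→Colne: Garth → Kelso → Colne = 23
Best Colne to Pirton: Colne → Yarm → Pirton costing 24
Total via Colne: 23 + 24 = 47 km.

47 km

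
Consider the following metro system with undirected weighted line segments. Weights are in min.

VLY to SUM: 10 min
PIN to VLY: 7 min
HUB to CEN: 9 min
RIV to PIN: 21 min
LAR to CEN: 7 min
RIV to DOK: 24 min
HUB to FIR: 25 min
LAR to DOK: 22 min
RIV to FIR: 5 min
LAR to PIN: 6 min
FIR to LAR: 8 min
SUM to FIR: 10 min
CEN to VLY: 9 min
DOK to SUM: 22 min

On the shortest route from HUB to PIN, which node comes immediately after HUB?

Enumerating some paths:
HUB → FIR → LAR → PIN: 25+8+6 = 39
HUB → CEN → LAR → PIN: 9+7+6 = 22
HUB → CEN → LAR → FIR → RIV → PIN: 9+7+8+5+21 = 50
HUB → CEN → VLY → PIN: 9+9+7 = 25
Cheapest is HUB → CEN → LAR → PIN at 22 min.
So from HUB the first move is to CEN.

CEN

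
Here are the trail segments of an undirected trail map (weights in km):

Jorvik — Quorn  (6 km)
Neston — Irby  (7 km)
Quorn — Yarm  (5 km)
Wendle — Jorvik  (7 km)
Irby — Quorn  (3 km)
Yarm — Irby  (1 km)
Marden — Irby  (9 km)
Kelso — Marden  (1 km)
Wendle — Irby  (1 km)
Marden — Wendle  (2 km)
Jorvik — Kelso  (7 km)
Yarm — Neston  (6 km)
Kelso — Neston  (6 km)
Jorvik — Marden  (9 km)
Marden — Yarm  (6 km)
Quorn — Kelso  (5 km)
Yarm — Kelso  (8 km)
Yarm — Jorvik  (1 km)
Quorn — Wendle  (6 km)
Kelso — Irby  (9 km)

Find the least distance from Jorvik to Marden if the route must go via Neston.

Best Jorvik to Neston: Jorvik–Yarm–Neston costing 7
Best Neston to Marden: Neston–Kelso–Marden costing 7
Total via Neston: 7 + 7 = 14 km.

14 km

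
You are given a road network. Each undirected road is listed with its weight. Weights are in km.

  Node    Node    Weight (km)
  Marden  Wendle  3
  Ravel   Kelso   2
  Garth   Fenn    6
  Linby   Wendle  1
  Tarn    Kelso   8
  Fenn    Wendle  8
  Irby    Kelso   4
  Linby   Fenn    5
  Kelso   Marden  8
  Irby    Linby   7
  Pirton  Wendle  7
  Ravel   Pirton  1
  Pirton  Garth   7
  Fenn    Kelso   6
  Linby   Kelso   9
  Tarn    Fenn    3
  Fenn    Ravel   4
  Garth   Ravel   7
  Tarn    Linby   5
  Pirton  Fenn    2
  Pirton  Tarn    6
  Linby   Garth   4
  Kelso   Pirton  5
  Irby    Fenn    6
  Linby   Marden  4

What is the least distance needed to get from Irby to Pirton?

Enumerating some paths:
Irby → Fenn → Ravel → Pirton: 6+4+1 = 11
Irby → Kelso → Ravel → Pirton: 4+2+1 = 7
Irby → Fenn → Pirton: 6+2 = 8
Irby → Kelso → Pirton: 4+5 = 9
Cheapest is Irby → Kelso → Ravel → Pirton at 7 km.

7 km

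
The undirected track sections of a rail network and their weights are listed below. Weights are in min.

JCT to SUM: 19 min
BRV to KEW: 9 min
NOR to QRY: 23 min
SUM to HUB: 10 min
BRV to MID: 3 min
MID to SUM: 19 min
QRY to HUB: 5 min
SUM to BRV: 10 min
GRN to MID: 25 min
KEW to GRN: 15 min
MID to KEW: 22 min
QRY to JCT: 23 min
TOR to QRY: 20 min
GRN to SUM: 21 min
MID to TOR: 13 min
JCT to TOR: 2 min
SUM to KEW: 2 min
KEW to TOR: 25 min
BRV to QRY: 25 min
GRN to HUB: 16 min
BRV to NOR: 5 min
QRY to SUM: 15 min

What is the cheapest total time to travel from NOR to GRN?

Shortest distances from NOR:
NOR: 0
BRV: 5  (via NOR)
MID: 8  (via BRV)
KEW: 14  (via BRV)
SUM: 15  (via BRV)
TOR: 21  (via MID)
QRY: 23  (via NOR)
JCT: 23  (via TOR)
HUB: 25  (via SUM)
GRN: 29  (via KEW)
Shortest route: NOR–BRV–KEW–GRN = 29 min.

29 min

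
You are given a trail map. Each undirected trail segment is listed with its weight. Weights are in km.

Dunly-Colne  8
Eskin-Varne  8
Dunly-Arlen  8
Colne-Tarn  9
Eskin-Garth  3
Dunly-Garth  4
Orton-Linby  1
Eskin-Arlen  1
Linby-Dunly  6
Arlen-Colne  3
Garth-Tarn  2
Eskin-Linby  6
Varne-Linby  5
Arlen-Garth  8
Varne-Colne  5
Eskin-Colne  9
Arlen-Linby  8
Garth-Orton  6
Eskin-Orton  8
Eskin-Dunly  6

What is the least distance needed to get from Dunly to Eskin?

6 km

Settle nodes by increasing distance from Dunly:
Dunly: 0
Garth: 4  (via Dunly)
Tarn: 6  (via Garth)
Linby: 6  (via Dunly)
Eskin: 6  (via Dunly)
Shortest route: Dunly → Eskin = 6 km.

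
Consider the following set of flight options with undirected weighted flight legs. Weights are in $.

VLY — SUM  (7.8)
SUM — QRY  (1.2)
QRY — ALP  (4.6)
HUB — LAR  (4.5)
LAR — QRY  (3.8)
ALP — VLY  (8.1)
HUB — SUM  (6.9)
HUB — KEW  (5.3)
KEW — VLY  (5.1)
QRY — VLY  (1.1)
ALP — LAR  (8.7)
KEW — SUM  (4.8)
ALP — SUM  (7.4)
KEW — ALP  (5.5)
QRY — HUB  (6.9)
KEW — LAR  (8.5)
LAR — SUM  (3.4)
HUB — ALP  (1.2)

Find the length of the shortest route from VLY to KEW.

Settle nodes by increasing distance from VLY:
VLY: 0
QRY: 1.1  (via VLY)
SUM: 2.3  (via QRY)
LAR: 4.9  (via QRY)
KEW: 5.1  (via VLY)
Shortest route: VLY–KEW = $5.1.

$5.1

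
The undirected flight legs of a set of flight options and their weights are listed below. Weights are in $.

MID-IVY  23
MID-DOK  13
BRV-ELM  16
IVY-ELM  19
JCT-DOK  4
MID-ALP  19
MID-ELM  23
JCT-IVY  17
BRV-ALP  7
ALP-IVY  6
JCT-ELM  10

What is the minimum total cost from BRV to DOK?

$30

Running Dijkstra from BRV:
BRV: 0
ALP: 7  (via BRV)
IVY: 13  (via ALP)
ELM: 16  (via BRV)
MID: 26  (via ALP)
JCT: 26  (via ELM)
DOK: 30  (via JCT)
Shortest route: BRV–ELM–JCT–DOK = $30.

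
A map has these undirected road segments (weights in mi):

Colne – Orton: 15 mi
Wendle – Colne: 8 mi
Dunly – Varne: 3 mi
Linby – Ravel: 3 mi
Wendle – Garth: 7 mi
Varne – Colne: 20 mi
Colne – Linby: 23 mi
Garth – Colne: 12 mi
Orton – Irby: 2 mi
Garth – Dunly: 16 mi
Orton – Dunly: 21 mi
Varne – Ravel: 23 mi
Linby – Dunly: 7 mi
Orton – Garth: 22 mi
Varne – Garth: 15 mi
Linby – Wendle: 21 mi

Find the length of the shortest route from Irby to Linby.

Running Dijkstra from Irby:
Irby: 0
Orton: 2  (via Irby)
Colne: 17  (via Orton)
Dunly: 23  (via Orton)
Garth: 24  (via Orton)
Wendle: 25  (via Colne)
Varne: 26  (via Dunly)
Linby: 30  (via Dunly)
Shortest route: Irby → Orton → Dunly → Linby = 30 mi.

30 mi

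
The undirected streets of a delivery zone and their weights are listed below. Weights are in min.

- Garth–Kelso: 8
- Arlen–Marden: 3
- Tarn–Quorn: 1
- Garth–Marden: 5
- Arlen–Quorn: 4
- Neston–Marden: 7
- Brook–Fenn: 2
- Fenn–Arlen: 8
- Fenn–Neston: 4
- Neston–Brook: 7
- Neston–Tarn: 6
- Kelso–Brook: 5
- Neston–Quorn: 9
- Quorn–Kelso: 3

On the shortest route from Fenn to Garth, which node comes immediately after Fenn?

Brook

Compare a few routes:
Fenn–Arlen–Marden–Garth: 8+3+5 = 16
Fenn–Neston–Marden–Garth: 4+7+5 = 16
Fenn–Brook–Kelso–Garth: 2+5+8 = 15
The minimum is 15 min via Fenn–Brook–Kelso–Garth.
So from Fenn the first move is to Brook.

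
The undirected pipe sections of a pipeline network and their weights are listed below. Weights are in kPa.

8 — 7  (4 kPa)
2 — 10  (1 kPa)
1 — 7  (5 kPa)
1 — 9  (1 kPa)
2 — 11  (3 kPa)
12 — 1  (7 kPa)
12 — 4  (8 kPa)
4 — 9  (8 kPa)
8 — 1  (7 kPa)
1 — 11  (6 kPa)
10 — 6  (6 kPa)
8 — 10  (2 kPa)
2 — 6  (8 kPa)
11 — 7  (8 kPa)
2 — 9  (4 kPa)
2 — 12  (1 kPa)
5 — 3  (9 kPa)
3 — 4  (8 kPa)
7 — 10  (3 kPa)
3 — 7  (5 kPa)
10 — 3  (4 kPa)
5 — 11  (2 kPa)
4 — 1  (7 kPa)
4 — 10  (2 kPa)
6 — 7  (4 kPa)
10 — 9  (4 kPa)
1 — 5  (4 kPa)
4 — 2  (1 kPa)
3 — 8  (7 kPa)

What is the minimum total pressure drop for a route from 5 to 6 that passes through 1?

13 kPa

Shortest 5→1: 5–1 = 4
Best 1 to 6: 1–7–6 costing 9
Total via 1: 4 + 9 = 13 kPa.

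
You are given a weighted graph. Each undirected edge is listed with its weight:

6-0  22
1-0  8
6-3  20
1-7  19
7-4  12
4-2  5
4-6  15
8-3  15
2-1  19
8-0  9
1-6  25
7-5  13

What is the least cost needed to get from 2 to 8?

36

Enumerating some paths:
2 - 4 - 6 - 0 - 8: 5+15+22+9 = 51
2 - 1 - 0 - 8: 19+8+9 = 36
The minimum is 36 via 2 - 1 - 0 - 8.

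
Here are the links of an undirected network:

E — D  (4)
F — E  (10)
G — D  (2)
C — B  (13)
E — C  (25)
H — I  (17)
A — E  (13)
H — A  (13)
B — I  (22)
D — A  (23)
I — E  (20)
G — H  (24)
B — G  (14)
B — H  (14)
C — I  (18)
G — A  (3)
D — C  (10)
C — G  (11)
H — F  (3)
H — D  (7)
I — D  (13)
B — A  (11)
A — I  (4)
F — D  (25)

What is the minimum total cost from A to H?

Settle nodes by increasing distance from A:
A: 0
G: 3  (via A)
I: 4  (via A)
D: 5  (via G)
E: 9  (via D)
B: 11  (via A)
H: 12  (via D)
Shortest route: A–G–D–H = 12.

12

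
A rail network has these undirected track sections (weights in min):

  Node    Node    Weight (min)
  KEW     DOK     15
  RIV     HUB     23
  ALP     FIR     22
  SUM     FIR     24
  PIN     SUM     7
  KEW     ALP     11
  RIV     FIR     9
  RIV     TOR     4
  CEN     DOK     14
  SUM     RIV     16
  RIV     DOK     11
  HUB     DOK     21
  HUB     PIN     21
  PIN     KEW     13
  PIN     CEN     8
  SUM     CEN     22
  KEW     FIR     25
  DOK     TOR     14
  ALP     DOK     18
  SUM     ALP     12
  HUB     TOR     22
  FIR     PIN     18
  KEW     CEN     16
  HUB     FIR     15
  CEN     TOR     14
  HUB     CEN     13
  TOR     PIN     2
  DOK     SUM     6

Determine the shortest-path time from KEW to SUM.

20 min

Shortest distances from KEW:
KEW: 0
ALP: 11  (via KEW)
PIN: 13  (via KEW)
TOR: 15  (via PIN)
DOK: 15  (via KEW)
CEN: 16  (via KEW)
RIV: 19  (via TOR)
SUM: 20  (via PIN)
Shortest route: KEW → PIN → SUM = 20 min.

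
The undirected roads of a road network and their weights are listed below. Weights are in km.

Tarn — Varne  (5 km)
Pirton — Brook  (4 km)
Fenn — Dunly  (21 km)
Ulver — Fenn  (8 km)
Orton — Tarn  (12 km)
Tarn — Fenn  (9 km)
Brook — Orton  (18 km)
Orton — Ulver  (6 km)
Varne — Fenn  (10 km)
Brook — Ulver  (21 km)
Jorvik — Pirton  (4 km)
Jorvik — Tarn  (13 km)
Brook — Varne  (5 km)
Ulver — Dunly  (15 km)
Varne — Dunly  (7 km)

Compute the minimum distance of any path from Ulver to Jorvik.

29 km

Compare a few routes:
Ulver → Brook → Pirton → Jorvik: 21+4+4 = 29
Ulver → Fenn → Tarn → Jorvik: 8+9+13 = 30
Ulver → Orton → Tarn → Jorvik: 6+12+13 = 31
Ulver → Fenn → Varne → Brook → Pirton → Jorvik: 8+10+5+4+4 = 31
The minimum is 29 km via Ulver → Brook → Pirton → Jorvik.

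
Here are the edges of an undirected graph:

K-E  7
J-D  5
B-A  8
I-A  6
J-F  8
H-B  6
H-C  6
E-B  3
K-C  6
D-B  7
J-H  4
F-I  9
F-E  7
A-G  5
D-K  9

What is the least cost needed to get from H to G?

Settle nodes by increasing distance from H:
H: 0
J: 4  (via H)
B: 6  (via H)
C: 6  (via H)
D: 9  (via J)
E: 9  (via B)
F: 12  (via J)
K: 12  (via C)
A: 14  (via B)
G: 19  (via A)
Shortest route: H–B–A–G = 19.

19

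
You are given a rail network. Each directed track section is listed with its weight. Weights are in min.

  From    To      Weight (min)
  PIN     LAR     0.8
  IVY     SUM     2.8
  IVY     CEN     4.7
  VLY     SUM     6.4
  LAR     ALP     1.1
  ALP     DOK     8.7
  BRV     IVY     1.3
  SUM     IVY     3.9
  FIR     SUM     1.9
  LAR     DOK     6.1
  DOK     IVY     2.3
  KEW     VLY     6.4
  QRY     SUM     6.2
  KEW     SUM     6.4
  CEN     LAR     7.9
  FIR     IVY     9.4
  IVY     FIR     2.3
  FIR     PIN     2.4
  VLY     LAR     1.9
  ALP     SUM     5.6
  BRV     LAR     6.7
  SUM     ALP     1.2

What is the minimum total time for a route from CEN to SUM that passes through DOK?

Best CEN to DOK: CEN–LAR–DOK costing 14
Shortest DOK→SUM: DOK–IVY–SUM = 5.1
Total via DOK: 14 + 5.1 = 19.1 min.

19.1 min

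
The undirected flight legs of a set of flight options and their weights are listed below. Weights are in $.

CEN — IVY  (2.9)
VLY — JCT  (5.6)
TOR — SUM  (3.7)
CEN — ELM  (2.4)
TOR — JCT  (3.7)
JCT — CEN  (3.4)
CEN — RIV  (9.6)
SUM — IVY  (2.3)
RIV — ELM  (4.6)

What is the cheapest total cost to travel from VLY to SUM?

$13

Shortest distances from VLY:
VLY: 0
JCT: 5.6  (via VLY)
CEN: 9  (via JCT)
TOR: 9.3  (via JCT)
ELM: 11.4  (via CEN)
IVY: 11.9  (via CEN)
SUM: 13  (via TOR)
Shortest route: VLY–JCT–TOR–SUM = $13.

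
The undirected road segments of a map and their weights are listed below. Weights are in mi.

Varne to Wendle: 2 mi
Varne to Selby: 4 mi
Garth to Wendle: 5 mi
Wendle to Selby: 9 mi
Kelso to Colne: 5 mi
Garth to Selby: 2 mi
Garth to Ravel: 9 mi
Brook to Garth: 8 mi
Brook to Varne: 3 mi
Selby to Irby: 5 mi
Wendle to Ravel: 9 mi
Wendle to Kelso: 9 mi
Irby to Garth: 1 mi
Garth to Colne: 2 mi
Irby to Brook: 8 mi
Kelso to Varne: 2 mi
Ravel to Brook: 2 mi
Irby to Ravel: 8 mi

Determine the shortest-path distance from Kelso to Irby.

8 mi

Shortest distances from Kelso:
Kelso: 0
Varne: 2  (via Kelso)
Wendle: 4  (via Varne)
Colne: 5  (via Kelso)
Brook: 5  (via Varne)
Selby: 6  (via Varne)
Ravel: 7  (via Brook)
Garth: 7  (via Colne)
Irby: 8  (via Garth)
Shortest route: Kelso–Colne–Garth–Irby = 8 mi.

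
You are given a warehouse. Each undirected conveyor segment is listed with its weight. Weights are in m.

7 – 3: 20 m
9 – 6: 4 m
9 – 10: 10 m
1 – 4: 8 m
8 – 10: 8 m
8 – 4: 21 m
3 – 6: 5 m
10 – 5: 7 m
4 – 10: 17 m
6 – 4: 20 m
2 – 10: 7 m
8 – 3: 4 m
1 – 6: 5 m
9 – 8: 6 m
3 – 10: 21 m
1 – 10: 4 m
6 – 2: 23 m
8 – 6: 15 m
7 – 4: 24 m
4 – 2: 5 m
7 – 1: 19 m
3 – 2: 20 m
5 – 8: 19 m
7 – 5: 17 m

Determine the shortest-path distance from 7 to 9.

Running Dijkstra from 7:
7: 0
5: 17  (via 7)
1: 19  (via 7)
3: 20  (via 7)
10: 23  (via 1)
4: 24  (via 7)
6: 24  (via 1)
8: 24  (via 3)
9: 28  (via 6)
Shortest route: 7–1–6–9 = 28 m.

28 m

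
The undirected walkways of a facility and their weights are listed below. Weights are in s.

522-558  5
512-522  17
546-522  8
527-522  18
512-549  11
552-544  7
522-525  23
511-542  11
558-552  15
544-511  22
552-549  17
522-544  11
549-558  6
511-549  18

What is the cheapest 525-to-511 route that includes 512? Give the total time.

Best 525 to 512: 525–522–512 costing 40
Best 512 to 511: 512–549–511 costing 29
Total via 512: 40 + 29 = 69 s.

69 s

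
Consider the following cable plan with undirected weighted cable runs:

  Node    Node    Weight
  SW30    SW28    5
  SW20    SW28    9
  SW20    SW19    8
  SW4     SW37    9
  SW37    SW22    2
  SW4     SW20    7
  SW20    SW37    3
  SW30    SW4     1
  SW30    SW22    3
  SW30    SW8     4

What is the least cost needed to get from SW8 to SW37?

Shortest distances from SW8:
SW8: 0
SW30: 4  (via SW8)
SW4: 5  (via SW30)
SW22: 7  (via SW30)
SW37: 9  (via SW22)
Shortest route: SW8–SW30–SW22–SW37 = 9.

9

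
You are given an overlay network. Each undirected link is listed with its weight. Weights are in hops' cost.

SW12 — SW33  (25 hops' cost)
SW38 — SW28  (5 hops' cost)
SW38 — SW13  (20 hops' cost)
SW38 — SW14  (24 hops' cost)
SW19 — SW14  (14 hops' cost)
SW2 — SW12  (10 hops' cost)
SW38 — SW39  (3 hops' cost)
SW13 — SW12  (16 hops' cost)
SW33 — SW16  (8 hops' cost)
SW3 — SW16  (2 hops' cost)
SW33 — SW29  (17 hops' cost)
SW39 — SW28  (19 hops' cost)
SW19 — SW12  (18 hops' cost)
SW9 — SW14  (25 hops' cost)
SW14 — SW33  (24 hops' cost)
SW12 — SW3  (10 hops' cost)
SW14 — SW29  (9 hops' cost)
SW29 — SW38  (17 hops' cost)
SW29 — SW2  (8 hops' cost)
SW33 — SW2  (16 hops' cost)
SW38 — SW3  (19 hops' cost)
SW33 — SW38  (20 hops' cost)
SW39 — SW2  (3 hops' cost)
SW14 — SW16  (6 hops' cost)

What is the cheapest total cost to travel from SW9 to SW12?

43 hops' cost

Running Dijkstra from SW9:
SW9: 0
SW14: 25  (via SW9)
SW16: 31  (via SW14)
SW3: 33  (via SW16)
SW29: 34  (via SW14)
SW33: 39  (via SW16)
SW19: 39  (via SW14)
SW2: 42  (via SW29)
SW12: 43  (via SW3)
Shortest route: SW9 → SW14 → SW16 → SW3 → SW12 = 43 hops' cost.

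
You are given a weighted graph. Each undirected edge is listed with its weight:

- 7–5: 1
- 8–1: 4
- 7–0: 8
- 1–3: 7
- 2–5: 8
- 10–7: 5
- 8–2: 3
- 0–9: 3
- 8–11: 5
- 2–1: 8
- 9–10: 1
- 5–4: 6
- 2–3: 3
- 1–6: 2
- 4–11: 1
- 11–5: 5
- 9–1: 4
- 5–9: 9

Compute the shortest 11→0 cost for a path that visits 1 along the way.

Best 11 to 1: 11 → 8 → 1 costing 9
Best 1 to 0: 1 → 9 → 0 costing 7
Total via 1: 9 + 7 = 16.

16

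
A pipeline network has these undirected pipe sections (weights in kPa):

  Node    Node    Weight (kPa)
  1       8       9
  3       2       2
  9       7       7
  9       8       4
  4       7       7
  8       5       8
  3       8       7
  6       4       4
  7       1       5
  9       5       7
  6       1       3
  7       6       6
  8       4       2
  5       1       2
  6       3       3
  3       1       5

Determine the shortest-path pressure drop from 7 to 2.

11 kPa

Candidate routes:
7 - 1 - 3 - 2: 5+5+2 = 12
7 - 1 - 6 - 3 - 2: 5+3+3+2 = 13
7 - 6 - 3 - 2: 6+3+2 = 11
The minimum is 11 kPa via 7 - 6 - 3 - 2.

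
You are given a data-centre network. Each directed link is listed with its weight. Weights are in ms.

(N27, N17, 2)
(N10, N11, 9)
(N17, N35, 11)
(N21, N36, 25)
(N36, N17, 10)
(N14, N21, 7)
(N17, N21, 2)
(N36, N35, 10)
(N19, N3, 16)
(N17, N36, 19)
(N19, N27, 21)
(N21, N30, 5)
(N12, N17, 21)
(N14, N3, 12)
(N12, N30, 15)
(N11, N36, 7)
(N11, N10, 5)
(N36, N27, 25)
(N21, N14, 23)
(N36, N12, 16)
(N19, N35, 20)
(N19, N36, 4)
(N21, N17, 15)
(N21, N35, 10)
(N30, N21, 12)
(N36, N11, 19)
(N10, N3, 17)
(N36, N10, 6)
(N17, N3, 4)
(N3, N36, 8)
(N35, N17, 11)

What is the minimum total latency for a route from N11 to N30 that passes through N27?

Best N11 to N27: N11 → N36 → N27 costing 32
Shortest N27→N30: N27 → N17 → N21 → N30 = 9
Total via N27: 32 + 9 = 41 ms.

41 ms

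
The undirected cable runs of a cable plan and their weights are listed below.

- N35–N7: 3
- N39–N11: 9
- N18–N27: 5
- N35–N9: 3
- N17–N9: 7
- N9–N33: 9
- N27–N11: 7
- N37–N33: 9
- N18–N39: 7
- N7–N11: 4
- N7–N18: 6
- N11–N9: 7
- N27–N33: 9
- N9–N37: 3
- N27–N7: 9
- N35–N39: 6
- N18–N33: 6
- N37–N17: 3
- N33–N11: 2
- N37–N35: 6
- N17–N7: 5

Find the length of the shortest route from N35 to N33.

Shortest distances from N35:
N35: 0
N7: 3  (via N35)
N9: 3  (via N35)
N39: 6  (via N35)
N37: 6  (via N35)
N11: 7  (via N7)
N17: 8  (via N7)
N18: 9  (via N7)
N33: 9  (via N11)
Shortest route: N35 → N7 → N11 → N33 = 9.

9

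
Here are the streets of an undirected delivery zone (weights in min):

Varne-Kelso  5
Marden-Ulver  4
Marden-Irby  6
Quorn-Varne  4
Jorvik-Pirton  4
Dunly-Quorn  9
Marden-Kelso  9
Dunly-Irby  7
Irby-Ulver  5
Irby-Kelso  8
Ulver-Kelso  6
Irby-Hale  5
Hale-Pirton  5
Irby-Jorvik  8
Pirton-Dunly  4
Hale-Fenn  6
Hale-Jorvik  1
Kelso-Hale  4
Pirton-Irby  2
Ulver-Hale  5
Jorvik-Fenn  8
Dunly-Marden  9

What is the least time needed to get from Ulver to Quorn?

Compare a few routes:
Ulver–Kelso–Varne–Quorn: 6+5+4 = 15
Ulver–Hale–Kelso–Varne–Quorn: 5+4+5+4 = 18
Cheapest is Ulver–Kelso–Varne–Quorn at 15 min.

15 min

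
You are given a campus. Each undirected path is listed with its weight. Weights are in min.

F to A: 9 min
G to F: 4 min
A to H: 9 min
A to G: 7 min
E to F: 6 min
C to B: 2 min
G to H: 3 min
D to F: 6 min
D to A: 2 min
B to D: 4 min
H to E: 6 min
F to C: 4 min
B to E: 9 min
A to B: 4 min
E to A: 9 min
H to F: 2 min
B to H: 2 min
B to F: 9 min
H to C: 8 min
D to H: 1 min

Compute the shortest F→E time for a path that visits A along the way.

Shortest F→A: F–H–D–A = 5
Best A to E: A–E costing 9
Total via A: 5 + 9 = 14 min.

14 min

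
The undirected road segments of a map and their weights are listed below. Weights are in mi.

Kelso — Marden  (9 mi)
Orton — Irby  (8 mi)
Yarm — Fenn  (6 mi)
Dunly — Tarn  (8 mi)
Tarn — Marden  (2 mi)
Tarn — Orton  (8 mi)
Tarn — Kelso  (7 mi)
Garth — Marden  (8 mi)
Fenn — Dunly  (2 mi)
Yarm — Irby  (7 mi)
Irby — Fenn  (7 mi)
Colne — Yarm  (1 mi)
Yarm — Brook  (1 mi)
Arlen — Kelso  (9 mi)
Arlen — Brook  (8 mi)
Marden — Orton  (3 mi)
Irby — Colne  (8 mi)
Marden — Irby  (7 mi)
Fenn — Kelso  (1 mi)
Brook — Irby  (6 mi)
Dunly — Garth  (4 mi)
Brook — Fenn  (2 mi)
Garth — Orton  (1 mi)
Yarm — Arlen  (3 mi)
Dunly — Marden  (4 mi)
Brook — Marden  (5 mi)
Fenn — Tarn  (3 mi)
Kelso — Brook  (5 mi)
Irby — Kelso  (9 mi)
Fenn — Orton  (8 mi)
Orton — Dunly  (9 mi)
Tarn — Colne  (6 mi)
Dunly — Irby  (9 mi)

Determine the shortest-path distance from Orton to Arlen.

Candidate routes:
Orton - Fenn - Brook - Yarm - Arlen: 8+2+1+3 = 14
Orton - Garth - Dunly - Fenn - Brook - Yarm - Arlen: 1+4+2+2+1+3 = 13
Orton - Marden - Brook - Yarm - Arlen: 3+5+1+3 = 12
The minimum is 12 mi via Orton - Marden - Brook - Yarm - Arlen.

12 mi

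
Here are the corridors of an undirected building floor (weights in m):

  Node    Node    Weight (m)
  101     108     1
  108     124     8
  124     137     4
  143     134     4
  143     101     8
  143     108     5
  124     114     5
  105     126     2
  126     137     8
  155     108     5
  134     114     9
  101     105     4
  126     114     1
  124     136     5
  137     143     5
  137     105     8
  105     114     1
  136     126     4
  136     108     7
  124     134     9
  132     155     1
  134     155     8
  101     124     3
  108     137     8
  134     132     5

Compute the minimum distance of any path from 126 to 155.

12 m

Enumerating some paths:
126–114–134–132–155: 1+9+5+1 = 16
126–136–108–155: 4+7+5 = 16
126–105–101–108–155: 2+4+1+5 = 12
126–114–124–101–108–155: 1+5+3+1+5 = 15
Cheapest is 126–105–101–108–155 at 12 m.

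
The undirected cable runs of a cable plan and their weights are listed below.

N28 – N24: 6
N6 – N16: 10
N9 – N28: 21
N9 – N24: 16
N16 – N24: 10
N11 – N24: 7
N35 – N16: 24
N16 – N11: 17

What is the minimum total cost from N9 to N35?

Settle nodes by increasing distance from N9:
N9: 0
N24: 16  (via N9)
N28: 21  (via N9)
N11: 23  (via N24)
N16: 26  (via N24)
N6: 36  (via N16)
N35: 50  (via N16)
Shortest route: N9–N24–N16–N35 = 50.

50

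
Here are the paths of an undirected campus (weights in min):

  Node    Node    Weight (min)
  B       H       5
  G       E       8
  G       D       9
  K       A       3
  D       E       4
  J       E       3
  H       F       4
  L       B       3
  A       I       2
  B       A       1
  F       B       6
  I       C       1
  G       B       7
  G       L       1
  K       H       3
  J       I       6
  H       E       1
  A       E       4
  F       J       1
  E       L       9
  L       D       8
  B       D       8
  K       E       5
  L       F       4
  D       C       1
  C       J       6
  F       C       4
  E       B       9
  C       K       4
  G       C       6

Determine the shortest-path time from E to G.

8 min

Enumerating some paths:
E–J–F–L–G: 3+1+4+1 = 9
E–A–B–L–G: 4+1+3+1 = 9
E–G: 8 = 8
E–H–B–L–G: 1+5+3+1 = 10
The minimum is 8 min via E–G.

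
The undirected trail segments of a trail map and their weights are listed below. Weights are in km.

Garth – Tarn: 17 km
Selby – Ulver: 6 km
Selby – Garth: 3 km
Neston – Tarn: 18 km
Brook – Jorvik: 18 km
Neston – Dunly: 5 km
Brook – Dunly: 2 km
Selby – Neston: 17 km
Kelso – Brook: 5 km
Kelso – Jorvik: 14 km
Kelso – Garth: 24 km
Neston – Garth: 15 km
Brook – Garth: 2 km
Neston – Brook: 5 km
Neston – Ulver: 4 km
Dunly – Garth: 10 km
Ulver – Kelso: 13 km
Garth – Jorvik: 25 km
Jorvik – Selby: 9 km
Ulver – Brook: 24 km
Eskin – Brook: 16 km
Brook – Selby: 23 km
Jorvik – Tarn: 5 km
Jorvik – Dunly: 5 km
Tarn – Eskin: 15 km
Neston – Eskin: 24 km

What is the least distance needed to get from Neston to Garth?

Running Dijkstra from Neston:
Neston: 0
Ulver: 4  (via Neston)
Dunly: 5  (via Neston)
Brook: 5  (via Neston)
Garth: 7  (via Brook)
Shortest route: Neston–Brook–Garth = 7 km.

7 km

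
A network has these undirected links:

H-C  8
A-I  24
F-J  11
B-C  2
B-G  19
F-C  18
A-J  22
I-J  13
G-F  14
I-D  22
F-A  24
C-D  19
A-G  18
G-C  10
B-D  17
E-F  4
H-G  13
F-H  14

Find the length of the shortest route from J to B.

Shortest distances from J:
J: 0
F: 11  (via J)
I: 13  (via J)
E: 15  (via F)
A: 22  (via J)
G: 25  (via F)
H: 25  (via F)
C: 29  (via F)
B: 31  (via C)
Shortest route: J–F–C–B = 31.

31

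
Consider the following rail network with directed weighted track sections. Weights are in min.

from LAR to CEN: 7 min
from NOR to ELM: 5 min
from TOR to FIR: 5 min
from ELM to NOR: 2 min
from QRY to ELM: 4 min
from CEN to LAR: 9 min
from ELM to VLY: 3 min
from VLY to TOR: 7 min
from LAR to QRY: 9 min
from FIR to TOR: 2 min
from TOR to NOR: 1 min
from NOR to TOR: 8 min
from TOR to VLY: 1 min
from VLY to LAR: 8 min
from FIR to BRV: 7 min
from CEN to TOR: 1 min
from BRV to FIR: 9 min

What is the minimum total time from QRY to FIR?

Running Dijkstra from QRY:
QRY: 0
ELM: 4  (via QRY)
NOR: 6  (via ELM)
VLY: 7  (via ELM)
TOR: 14  (via NOR)
LAR: 15  (via VLY)
FIR: 19  (via TOR)
Shortest route: QRY → ELM → NOR → TOR → FIR = 19 min.

19 min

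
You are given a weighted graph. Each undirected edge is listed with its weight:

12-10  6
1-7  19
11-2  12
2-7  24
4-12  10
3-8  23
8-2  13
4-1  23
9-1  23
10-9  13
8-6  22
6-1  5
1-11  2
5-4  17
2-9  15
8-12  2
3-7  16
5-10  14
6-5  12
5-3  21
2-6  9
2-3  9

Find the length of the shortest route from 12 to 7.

39

Enumerating some paths:
12 → 8 → 2 → 3 → 7: 2+13+9+16 = 40
12 → 8 → 2 → 7: 2+13+24 = 39
The minimum is 39 via 12 → 8 → 2 → 7.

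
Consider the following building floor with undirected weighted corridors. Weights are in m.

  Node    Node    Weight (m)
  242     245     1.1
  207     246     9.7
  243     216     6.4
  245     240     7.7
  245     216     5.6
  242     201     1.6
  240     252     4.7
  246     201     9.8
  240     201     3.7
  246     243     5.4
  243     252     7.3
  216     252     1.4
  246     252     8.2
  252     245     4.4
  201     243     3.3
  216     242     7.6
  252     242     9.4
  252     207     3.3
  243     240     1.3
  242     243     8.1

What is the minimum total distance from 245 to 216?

Compare a few routes:
245 → 242 → 216: 1.1+7.6 = 8.7
245 → 252 → 216: 4.4+1.4 = 5.8
245 → 242 → 252 → 216: 1.1+9.4+1.4 = 11.9
245 → 216: 5.6 = 5.6
The minimum is 5.6 m via 245 → 216.

5.6 m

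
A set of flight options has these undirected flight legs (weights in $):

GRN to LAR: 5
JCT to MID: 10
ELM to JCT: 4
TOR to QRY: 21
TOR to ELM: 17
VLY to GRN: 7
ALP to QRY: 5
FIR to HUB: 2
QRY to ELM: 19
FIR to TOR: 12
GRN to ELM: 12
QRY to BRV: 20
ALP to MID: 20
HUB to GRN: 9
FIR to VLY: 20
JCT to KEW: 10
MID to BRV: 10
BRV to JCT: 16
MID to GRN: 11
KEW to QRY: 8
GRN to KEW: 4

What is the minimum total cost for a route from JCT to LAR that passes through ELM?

Shortest JCT→ELM: JCT → ELM = 4
Shortest ELM→LAR: ELM → GRN → LAR = 17
Total via ELM: 4 + 17 = $21.

$21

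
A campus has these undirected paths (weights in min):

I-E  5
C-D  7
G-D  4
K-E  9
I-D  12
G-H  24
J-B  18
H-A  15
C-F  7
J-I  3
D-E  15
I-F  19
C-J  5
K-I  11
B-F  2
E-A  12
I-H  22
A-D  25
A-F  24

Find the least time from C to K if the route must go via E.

22 min

Shortest C→E: C–J–I–E = 13
Shortest E→K: E–K = 9
Total via E: 13 + 9 = 22 min.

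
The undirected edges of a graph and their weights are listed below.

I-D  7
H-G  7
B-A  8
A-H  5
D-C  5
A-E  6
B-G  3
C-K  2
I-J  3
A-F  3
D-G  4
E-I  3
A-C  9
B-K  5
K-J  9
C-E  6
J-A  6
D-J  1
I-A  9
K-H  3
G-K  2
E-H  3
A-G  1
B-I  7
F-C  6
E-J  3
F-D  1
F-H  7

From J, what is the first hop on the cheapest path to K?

Candidate routes:
J–D–F–A–G–K: 1+1+3+1+2 = 8
J–K: 9 = 9
J–D–C–K: 1+5+2 = 8
J–D–G–K: 1+4+2 = 7
Cheapest is J–D–G–K at 7.
So from J the first move is to D.

D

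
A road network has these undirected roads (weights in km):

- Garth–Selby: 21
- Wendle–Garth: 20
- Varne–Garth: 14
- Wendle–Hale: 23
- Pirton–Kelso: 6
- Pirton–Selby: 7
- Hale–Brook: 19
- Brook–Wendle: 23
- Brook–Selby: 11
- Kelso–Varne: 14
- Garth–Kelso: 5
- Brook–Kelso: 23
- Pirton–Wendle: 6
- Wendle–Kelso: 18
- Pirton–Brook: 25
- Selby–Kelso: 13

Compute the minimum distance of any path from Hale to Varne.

49 km

Shortest distances from Hale:
Hale: 0
Brook: 19  (via Hale)
Wendle: 23  (via Hale)
Pirton: 29  (via Wendle)
Selby: 30  (via Brook)
Kelso: 35  (via Pirton)
Garth: 40  (via Kelso)
Varne: 49  (via Kelso)
Shortest route: Hale–Wendle–Pirton–Kelso–Varne = 49 km.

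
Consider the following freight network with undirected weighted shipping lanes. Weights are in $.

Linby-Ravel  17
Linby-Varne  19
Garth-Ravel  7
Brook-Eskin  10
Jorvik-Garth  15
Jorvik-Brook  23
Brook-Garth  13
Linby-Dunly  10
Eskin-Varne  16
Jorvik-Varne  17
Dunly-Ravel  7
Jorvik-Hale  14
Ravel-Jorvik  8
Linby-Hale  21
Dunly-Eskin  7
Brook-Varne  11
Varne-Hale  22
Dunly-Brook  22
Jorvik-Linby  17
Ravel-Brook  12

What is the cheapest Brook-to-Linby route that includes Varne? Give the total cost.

Shortest Brook→Varne: Brook → Varne = 11
Shortest Varne→Linby: Varne → Linby = 19
Total via Varne: 11 + 19 = $30.

$30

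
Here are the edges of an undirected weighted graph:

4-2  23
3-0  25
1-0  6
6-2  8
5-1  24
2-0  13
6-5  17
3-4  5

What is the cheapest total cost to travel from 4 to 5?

48

Settle nodes by increasing distance from 4:
4: 0
3: 5  (via 4)
2: 23  (via 4)
0: 30  (via 3)
6: 31  (via 2)
1: 36  (via 0)
5: 48  (via 6)
Shortest route: 4–2–6–5 = 48.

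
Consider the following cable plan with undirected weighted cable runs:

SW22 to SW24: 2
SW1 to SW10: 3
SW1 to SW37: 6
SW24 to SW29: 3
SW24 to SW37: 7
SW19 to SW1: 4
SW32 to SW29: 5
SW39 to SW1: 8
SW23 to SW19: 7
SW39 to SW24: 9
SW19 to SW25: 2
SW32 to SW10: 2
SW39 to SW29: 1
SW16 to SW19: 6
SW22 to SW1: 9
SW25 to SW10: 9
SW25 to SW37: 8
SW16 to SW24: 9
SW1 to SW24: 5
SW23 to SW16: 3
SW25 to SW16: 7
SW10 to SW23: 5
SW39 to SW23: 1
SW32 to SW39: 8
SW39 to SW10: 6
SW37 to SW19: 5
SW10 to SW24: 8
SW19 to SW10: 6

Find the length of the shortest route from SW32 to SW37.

Settle nodes by increasing distance from SW32:
SW32: 0
SW10: 2  (via SW32)
SW1: 5  (via SW10)
SW29: 5  (via SW32)
SW39: 6  (via SW29)
SW23: 7  (via SW10)
SW24: 8  (via SW29)
SW19: 8  (via SW10)
SW22: 10  (via SW24)
SW16: 10  (via SW23)
SW25: 10  (via SW19)
SW37: 11  (via SW1)
Shortest route: SW32–SW10–SW1–SW37 = 11.

11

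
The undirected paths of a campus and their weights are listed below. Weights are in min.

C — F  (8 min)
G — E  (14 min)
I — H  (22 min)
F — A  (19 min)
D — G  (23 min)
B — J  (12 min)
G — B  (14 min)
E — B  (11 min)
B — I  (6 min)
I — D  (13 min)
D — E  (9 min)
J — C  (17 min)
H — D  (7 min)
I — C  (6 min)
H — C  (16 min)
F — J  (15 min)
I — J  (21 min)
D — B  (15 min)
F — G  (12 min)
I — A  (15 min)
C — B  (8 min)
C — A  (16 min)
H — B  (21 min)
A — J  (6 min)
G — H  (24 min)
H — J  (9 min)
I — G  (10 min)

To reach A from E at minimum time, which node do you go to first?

B

Compare a few routes:
E–D–H–J–A: 9+7+9+6 = 31
E–B–J–A: 11+12+6 = 29
E–B–I–A: 11+6+15 = 32
Cheapest is E–B–J–A at 29 min.
So from E the first move is to B.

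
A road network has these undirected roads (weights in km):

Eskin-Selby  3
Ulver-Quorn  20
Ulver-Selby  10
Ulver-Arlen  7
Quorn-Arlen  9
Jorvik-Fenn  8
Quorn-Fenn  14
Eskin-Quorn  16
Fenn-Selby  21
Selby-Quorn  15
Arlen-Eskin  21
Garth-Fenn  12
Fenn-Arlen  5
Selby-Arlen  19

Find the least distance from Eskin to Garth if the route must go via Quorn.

42 km

Shortest Eskin→Quorn: Eskin → Quorn = 16
Best Quorn to Garth: Quorn → Fenn → Garth costing 26
Total via Quorn: 16 + 26 = 42 km.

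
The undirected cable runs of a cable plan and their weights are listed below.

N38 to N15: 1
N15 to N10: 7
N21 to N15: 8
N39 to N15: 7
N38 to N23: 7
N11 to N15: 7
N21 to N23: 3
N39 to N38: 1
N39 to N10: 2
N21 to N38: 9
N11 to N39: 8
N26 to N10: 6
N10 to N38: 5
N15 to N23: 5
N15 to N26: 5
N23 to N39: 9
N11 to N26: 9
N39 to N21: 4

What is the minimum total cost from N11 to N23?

12

Shortest distances from N11:
N11: 0
N15: 7  (via N11)
N38: 8  (via N15)
N39: 8  (via N11)
N26: 9  (via N11)
N10: 10  (via N39)
N23: 12  (via N15)
Shortest route: N11 → N15 → N23 = 12.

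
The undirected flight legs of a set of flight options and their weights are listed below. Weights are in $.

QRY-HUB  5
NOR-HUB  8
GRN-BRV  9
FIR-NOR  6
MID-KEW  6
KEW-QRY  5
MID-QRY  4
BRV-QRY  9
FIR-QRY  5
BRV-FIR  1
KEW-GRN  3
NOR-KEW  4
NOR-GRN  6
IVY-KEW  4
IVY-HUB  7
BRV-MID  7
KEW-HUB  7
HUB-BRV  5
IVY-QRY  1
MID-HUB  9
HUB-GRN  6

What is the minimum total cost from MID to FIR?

Enumerating some paths:
MID–QRY–FIR: 4+5 = 9
MID–BRV–FIR: 7+1 = 8
Cheapest is MID–BRV–FIR at $8.

$8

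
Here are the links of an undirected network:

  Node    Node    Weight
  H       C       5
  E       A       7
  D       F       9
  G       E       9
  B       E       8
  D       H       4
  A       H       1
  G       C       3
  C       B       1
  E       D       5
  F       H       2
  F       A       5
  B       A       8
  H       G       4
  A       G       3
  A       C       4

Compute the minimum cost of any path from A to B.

Shortest distances from A:
A: 0
H: 1  (via A)
F: 3  (via H)
G: 3  (via A)
C: 4  (via A)
B: 5  (via C)
Shortest route: A–C–B = 5.

5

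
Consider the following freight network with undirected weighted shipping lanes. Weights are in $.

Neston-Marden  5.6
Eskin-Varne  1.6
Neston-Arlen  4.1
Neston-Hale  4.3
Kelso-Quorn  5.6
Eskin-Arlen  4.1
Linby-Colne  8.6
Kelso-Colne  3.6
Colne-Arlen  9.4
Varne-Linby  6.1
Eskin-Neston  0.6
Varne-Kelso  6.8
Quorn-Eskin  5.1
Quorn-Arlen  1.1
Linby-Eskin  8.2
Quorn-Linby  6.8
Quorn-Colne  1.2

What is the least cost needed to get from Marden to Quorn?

Candidate routes:
Marden - Neston - Arlen - Quorn: 5.6+4.1+1.1 = 10.8
Marden - Neston - Eskin - Quorn: 5.6+0.6+5.1 = 11.3
Marden - Neston - Eskin - Arlen - Quorn: 5.6+0.6+4.1+1.1 = 11.4
The minimum is $10.8 via Marden - Neston - Arlen - Quorn.

$10.8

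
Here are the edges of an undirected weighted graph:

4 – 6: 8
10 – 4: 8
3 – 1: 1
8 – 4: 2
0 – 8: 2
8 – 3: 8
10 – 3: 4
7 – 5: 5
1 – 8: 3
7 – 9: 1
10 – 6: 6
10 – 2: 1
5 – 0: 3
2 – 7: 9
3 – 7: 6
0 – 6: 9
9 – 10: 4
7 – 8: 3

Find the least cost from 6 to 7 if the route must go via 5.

Shortest 6→5: 6 → 0 → 5 = 12
Best 5 to 7: 5 → 7 costing 5
Total via 5: 12 + 5 = 17.

17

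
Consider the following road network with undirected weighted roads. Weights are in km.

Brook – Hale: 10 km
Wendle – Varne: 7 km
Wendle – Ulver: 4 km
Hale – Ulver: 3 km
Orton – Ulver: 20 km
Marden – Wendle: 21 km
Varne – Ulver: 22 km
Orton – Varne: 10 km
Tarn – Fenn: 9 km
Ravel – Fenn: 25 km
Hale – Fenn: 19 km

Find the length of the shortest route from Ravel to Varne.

Enumerating some paths:
Ravel → Fenn → Hale → Ulver → Wendle → Varne: 25+19+3+4+7 = 58
Ravel → Fenn → Hale → Ulver → Varne: 25+19+3+22 = 69
Cheapest is Ravel → Fenn → Hale → Ulver → Wendle → Varne at 58 km.

58 km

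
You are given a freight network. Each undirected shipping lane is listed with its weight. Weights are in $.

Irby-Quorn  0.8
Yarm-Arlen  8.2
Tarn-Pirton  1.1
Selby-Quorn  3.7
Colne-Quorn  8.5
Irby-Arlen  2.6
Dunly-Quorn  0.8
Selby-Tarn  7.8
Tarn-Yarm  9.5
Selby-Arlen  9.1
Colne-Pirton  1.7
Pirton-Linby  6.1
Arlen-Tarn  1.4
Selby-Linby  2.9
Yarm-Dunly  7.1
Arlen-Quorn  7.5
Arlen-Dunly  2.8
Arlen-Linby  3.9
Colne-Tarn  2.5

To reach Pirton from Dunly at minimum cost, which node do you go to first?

Candidate routes:
Dunly → Quorn → Irby → Arlen → Tarn → Pirton: 0.8+0.8+2.6+1.4+1.1 = 6.7
Dunly → Arlen → Tarn → Pirton: 2.8+1.4+1.1 = 5.3
The minimum is $5.3 via Dunly → Arlen → Tarn → Pirton.
So from Dunly the first move is to Arlen.

Arlen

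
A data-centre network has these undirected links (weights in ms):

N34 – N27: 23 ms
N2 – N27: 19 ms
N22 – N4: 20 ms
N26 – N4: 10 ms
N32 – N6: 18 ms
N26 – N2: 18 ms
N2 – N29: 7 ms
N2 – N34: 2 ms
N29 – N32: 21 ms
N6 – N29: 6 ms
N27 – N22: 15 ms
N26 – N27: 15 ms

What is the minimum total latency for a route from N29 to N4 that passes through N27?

51 ms

Shortest N29→N27: N29 → N2 → N27 = 26
Best N27 to N4: N27 → N26 → N4 costing 25
Total via N27: 26 + 25 = 51 ms.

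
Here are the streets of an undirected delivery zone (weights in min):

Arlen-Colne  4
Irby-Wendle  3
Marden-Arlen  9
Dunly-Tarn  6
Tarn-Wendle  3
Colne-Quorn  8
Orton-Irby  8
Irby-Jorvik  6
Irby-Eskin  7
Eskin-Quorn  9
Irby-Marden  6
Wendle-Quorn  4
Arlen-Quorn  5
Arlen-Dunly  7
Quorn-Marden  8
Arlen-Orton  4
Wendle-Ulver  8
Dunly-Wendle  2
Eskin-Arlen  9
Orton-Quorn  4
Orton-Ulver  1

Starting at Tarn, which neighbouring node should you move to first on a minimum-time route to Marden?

Wendle

Candidate routes:
Tarn–Wendle–Quorn–Marden: 3+4+8 = 15
Tarn–Wendle–Irby–Marden: 3+3+6 = 12
Cheapest is Tarn–Wendle–Irby–Marden at 12 min.
So from Tarn the first move is to Wendle.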